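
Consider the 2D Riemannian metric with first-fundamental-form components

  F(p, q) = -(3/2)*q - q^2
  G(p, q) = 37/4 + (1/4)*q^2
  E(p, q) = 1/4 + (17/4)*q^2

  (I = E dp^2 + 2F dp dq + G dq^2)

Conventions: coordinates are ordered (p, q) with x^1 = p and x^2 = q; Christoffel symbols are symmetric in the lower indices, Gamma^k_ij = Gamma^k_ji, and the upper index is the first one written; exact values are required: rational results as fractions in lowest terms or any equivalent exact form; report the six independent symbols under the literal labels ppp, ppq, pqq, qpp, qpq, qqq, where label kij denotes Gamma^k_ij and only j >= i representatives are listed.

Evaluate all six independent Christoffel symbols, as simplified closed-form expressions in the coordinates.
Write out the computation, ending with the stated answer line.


E = 1/4 + (17/4)*q^2; F = -(3/2)*q - q^2; G = 37/4 + (1/4)*q^2
Gamma^k_ij = (1/2) g^{kl} (d_i g_jl + d_j g_il - d_l g_ij), with g^inv = (1/(EG-F^2)) [[G, -F], [-F, E]]
first partials: E_p = 0, E_q = (17/2)*q, F_p = 0, F_q = -3/2 - 2*q, G_p = 0, G_q = (1/2)*q
D = EG - F^2 = 37/16 + (297/8)*q^2 - 3*q^3 + (1/16)*q^4
expanded: Gamma^p_pp = (G E_p - 2F F_p + F E_q)/(2D), Gamma^p_pq = (G E_q - F G_p)/(2D), Gamma^p_qq = (2G F_q - G G_p - F G_q)/(2D), Gamma^q_pp = (2E F_p - E E_q - F E_p)/(2D), Gamma^q_pq = (E G_p - F E_q)/(2D), Gamma^q_qq = (E G_q - 2F F_q + F G_p)/(2D); substitute and cancel common factors

Answer: Gamma_ppp = (-68*q^3 - 102*q^2)/(q^4 - 48*q^3 + 594*q^2 + 37), Gamma_ppq = (17*q^3 + 629*q)/(q^4 - 48*q^3 + 594*q^2 + 37), Gamma_pqq = (-4*q^3 - 296*q - 222)/(q^4 - 48*q^3 + 594*q^2 + 37), Gamma_qpp = (-289*q^3 - 17*q)/(q^4 - 48*q^3 + 594*q^2 + 37), Gamma_qpq = (68*q^3 + 102*q^2)/(q^4 - 48*q^3 + 594*q^2 + 37), Gamma_qqq = (-15*q^3 - 72*q^2 - 35*q)/(q^4 - 48*q^3 + 594*q^2 + 37)


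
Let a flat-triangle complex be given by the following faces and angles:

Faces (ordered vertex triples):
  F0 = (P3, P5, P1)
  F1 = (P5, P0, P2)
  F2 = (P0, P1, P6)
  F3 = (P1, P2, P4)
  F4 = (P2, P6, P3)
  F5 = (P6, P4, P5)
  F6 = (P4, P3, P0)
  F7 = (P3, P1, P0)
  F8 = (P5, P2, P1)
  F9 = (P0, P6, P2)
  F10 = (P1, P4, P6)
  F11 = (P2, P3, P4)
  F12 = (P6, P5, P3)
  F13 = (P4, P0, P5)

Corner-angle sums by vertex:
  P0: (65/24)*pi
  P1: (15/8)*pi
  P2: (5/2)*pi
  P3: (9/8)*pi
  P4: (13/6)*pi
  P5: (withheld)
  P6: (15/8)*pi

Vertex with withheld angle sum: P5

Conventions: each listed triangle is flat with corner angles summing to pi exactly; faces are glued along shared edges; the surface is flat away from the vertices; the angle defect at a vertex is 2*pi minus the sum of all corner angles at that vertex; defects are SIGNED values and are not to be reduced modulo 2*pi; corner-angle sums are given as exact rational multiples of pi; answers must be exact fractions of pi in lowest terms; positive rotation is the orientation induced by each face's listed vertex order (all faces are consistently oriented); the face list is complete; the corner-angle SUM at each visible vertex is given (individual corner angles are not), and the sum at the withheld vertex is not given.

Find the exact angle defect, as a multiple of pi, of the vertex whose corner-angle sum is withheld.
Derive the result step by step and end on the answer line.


V = 7, E = 21, F = 14; chi = V - E + F = 0
Gauss-Bonnet: total defect = 2*pi*chi = 0; visible defects sum to -pi/4

Answer: defect(P5) = pi/4


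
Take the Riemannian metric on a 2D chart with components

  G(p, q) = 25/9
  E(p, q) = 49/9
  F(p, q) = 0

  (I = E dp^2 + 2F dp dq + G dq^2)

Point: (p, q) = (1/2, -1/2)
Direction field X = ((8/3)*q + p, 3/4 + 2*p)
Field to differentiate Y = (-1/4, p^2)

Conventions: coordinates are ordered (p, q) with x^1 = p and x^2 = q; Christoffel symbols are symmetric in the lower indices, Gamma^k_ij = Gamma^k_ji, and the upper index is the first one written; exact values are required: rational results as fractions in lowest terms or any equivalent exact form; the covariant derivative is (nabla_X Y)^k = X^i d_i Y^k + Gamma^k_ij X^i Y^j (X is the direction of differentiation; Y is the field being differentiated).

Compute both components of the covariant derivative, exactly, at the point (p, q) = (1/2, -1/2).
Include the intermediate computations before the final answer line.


E = 49/9, F = 0, G = 25/9 at the point
E_p = 0, E_q = 0, F_p = 0, F_q = 0, G_p = 0, G_q = 0
EG - F^2 = 1225/81;  g^inv = (81/1225) * [[25/9, 0], [0, 49/9]]
first-kind symbols [ij,l] = (1/2)(d_i g_jl + d_j g_il - d_l g_ij): [pp,p] = E_p/2 = 0, [pp,q] = F_p - E_q/2 = 0, [pq,p] = E_q/2 = 0, [pq,q] = G_p/2 = 0, [qq,p] = F_q - G_p/2 = 0, [qq,q] = G_q/2 = 0
Gamma^p_ij = (G*[ij,p] - F*[ij,q])/(EG - F^2), Gamma^q_ij = (E*[ij,q] - F*[ij,p])/(EG - F^2)
Gamma_ppp = 0, Gamma_ppq = 0, Gamma_pqq = 0, Gamma_qpp = 0, Gamma_qpq = 0, Gamma_qqq = 0
X = (-5/6, 7/4), Y = (-1/4, 1/4) at the point

Answer: (nabla_X Y)^p = 0, (nabla_X Y)^q = -5/6


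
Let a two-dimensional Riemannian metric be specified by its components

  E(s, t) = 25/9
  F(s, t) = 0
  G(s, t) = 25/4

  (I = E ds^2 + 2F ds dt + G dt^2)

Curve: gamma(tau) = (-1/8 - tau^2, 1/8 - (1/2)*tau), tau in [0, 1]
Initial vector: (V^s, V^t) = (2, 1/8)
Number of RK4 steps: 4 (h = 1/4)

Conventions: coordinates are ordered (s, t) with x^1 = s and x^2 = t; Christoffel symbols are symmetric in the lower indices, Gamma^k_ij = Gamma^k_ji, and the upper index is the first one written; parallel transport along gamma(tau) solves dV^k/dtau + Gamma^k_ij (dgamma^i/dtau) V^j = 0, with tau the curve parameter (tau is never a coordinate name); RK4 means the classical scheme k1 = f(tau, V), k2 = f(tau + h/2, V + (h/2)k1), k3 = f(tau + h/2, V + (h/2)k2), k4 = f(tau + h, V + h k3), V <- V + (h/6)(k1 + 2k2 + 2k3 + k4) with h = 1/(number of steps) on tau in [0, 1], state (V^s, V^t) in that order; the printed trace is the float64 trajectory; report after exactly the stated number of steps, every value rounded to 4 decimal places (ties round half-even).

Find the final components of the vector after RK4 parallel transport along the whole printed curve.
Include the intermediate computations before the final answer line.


gamma'(tau) = (-2*tau, -1/2); f(tau, V)^k = -Gamma^k_ij(gamma(tau)) gamma'^i(tau) V^j; h = 1/4; intermediate values shown to 6 dp
curve data and Christoffel symbols at the stage parameters:
  tau = 0.000000: gamma = (-0.125000, 0.125000), gamma' = (0.000000, -0.500000); Gamma_sss = 0.000000, Gamma_sst = 0.000000, Gamma_stt = 0.000000, Gamma_tss = 0.000000, Gamma_tst = 0.000000, Gamma_ttt = 0.000000
  tau = 0.125000: gamma = (-0.140625, 0.062500), gamma' = (-0.250000, -0.500000); Gamma_sss = 0.000000, Gamma_sst = 0.000000, Gamma_stt = 0.000000, Gamma_tss = 0.000000, Gamma_tst = 0.000000, Gamma_ttt = 0.000000
  tau = 0.250000: gamma = (-0.187500, 0.000000), gamma' = (-0.500000, -0.500000); Gamma_sss = 0.000000, Gamma_sst = 0.000000, Gamma_stt = 0.000000, Gamma_tss = 0.000000, Gamma_tst = 0.000000, Gamma_ttt = 0.000000
  tau = 0.375000: gamma = (-0.265625, -0.062500), gamma' = (-0.750000, -0.500000); Gamma_sss = 0.000000, Gamma_sst = 0.000000, Gamma_stt = 0.000000, Gamma_tss = 0.000000, Gamma_tst = 0.000000, Gamma_ttt = 0.000000
  tau = 0.500000: gamma = (-0.375000, -0.125000), gamma' = (-1.000000, -0.500000); Gamma_sss = 0.000000, Gamma_sst = 0.000000, Gamma_stt = 0.000000, Gamma_tss = 0.000000, Gamma_tst = 0.000000, Gamma_ttt = 0.000000
  tau = 0.625000: gamma = (-0.515625, -0.187500), gamma' = (-1.250000, -0.500000); Gamma_sss = 0.000000, Gamma_sst = 0.000000, Gamma_stt = 0.000000, Gamma_tss = 0.000000, Gamma_tst = 0.000000, Gamma_ttt = 0.000000
  tau = 0.750000: gamma = (-0.687500, -0.250000), gamma' = (-1.500000, -0.500000); Gamma_sss = 0.000000, Gamma_sst = 0.000000, Gamma_stt = 0.000000, Gamma_tss = 0.000000, Gamma_tst = 0.000000, Gamma_ttt = 0.000000
  tau = 0.875000: gamma = (-0.890625, -0.312500), gamma' = (-1.750000, -0.500000); Gamma_sss = 0.000000, Gamma_sst = 0.000000, Gamma_stt = 0.000000, Gamma_tss = 0.000000, Gamma_tst = 0.000000, Gamma_ttt = 0.000000
  tau = 1.000000: gamma = (-1.125000, -0.375000), gamma' = (-2.000000, -0.500000); Gamma_sss = 0.000000, Gamma_sst = 0.000000, Gamma_stt = 0.000000, Gamma_tss = 0.000000, Gamma_tst = 0.000000, Gamma_ttt = 0.000000
step 0: V^s = 2.0000, V^t = 0.1250
step 1: k1 = (0.000000, 0.000000), k2 = (0.000000, 0.000000), k3 = (0.000000, 0.000000), k4 = (0.000000, 0.000000); V <- V + (h/6)(k1 + 2k2 + 2k3 + k4): V^s = 2.0000, V^t = 0.1250
step 2: k1 = (0.000000, 0.000000), k2 = (0.000000, 0.000000), k3 = (0.000000, 0.000000), k4 = (0.000000, 0.000000); V <- V + (h/6)(k1 + 2k2 + 2k3 + k4): V^s = 2.0000, V^t = 0.1250
step 3: k1 = (0.000000, 0.000000), k2 = (0.000000, 0.000000), k3 = (0.000000, 0.000000), k4 = (0.000000, 0.000000); V <- V + (h/6)(k1 + 2k2 + 2k3 + k4): V^s = 2.0000, V^t = 0.1250
step 4: k1 = (0.000000, 0.000000), k2 = (0.000000, 0.000000), k3 = (0.000000, 0.000000), k4 = (0.000000, 0.000000); V <- V + (h/6)(k1 + 2k2 + 2k3 + k4): V^s = 2.0000, V^t = 0.1250

Answer: V^s = 2.0000, V^t = 0.1250


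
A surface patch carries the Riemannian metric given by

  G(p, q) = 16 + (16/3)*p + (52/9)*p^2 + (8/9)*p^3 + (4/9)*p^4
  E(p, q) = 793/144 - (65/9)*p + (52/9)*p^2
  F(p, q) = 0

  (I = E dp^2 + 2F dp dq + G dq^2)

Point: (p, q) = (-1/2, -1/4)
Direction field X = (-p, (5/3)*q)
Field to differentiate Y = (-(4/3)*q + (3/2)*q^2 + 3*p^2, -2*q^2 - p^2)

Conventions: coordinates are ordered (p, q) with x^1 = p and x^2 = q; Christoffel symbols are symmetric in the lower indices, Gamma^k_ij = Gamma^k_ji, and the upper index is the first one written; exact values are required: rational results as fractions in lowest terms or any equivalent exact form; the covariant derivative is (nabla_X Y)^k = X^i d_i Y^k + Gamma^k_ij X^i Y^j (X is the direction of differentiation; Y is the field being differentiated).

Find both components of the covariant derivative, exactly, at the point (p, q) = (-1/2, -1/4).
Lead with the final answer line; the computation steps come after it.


Answer: (nabla_X Y)^p = -1861/1872, (nabla_X Y)^q = 1/12

E = 169/16, F = 0, G = 529/36 at the point
E_p = -13, E_q = 0, F_p = 0, F_q = 0, G_p = 0, G_q = 0
EG - F^2 = 89401/576;  g^inv = (576/89401) * [[529/36, 0], [0, 169/16]]
first-kind symbols [ij,l] = (1/2)(d_i g_jl + d_j g_il - d_l g_ij): [pp,p] = E_p/2 = -13/2, [pp,q] = F_p - E_q/2 = 0, [pq,p] = E_q/2 = 0, [pq,q] = G_p/2 = 0, [qq,p] = F_q - G_p/2 = 0, [qq,q] = G_q/2 = 0
Gamma^p_ij = (G*[ij,p] - F*[ij,q])/(EG - F^2), Gamma^q_ij = (E*[ij,q] - F*[ij,p])/(EG - F^2)
Gamma_ppp = -8/13, Gamma_ppq = 0, Gamma_pqq = 0, Gamma_qpp = 0, Gamma_qpq = 0, Gamma_qqq = 0
X = (1/2, -5/12), Y = (113/96, -3/8) at the point


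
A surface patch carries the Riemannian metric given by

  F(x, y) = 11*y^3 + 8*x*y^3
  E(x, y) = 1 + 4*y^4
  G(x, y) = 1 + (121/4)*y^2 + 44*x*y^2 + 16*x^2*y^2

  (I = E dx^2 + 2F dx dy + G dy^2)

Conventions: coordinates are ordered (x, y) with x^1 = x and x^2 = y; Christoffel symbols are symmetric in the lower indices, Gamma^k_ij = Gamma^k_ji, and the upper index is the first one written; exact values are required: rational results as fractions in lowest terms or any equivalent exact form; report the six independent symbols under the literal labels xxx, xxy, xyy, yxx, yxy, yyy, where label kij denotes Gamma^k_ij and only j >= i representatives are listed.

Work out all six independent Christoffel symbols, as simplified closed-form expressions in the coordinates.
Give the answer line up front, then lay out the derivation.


Answer: Gamma_xxx = 0, Gamma_xxy = 32*y^3/(64*x^2*y^2 + 176*x*y^2 + 16*y^4 + 121*y^2 + 4), Gamma_xyy = (32*x*y^2 + 44*y^2)/(64*x^2*y^2 + 176*x*y^2 + 16*y^4 + 121*y^2 + 4), Gamma_yxx = 0, Gamma_yxy = (64*x*y^2 + 88*y^2)/(64*x^2*y^2 + 176*x*y^2 + 16*y^4 + 121*y^2 + 4), Gamma_yyy = (64*x^2*y + 176*x*y + 121*y)/(64*x^2*y^2 + 176*x*y^2 + 16*y^4 + 121*y^2 + 4)

E = 1 + 4*y^4; F = 11*y^3 + 8*x*y^3; G = 1 + (121/4)*y^2 + 44*x*y^2 + 16*x^2*y^2
Gamma^k_ij = (1/2) g^{kl} (d_i g_jl + d_j g_il - d_l g_ij), with g^inv = (1/(EG-F^2)) [[G, -F], [-F, E]]
first partials: E_x = 0, E_y = 16*y^3, F_x = 8*y^3, F_y = 33*y^2 + 24*x*y^2, G_x = 44*y^2 + 32*x*y^2, G_y = (121/2)*y + 88*x*y + 32*x^2*y
D = EG - F^2 = 1 + (121/4)*y^2 + 44*x*y^2 + 4*y^4 + 16*x^2*y^2
expanded: Gamma^x_xx = (G E_x - 2F F_x + F E_y)/(2D), Gamma^x_xy = (G E_y - F G_x)/(2D), Gamma^x_yy = (2G F_y - G G_x - F G_y)/(2D), Gamma^y_xx = (2E F_x - E E_y - F E_x)/(2D), Gamma^y_xy = (E G_x - F E_y)/(2D), Gamma^y_yy = (E G_y - 2F F_y + F G_x)/(2D); substitute and cancel common factors


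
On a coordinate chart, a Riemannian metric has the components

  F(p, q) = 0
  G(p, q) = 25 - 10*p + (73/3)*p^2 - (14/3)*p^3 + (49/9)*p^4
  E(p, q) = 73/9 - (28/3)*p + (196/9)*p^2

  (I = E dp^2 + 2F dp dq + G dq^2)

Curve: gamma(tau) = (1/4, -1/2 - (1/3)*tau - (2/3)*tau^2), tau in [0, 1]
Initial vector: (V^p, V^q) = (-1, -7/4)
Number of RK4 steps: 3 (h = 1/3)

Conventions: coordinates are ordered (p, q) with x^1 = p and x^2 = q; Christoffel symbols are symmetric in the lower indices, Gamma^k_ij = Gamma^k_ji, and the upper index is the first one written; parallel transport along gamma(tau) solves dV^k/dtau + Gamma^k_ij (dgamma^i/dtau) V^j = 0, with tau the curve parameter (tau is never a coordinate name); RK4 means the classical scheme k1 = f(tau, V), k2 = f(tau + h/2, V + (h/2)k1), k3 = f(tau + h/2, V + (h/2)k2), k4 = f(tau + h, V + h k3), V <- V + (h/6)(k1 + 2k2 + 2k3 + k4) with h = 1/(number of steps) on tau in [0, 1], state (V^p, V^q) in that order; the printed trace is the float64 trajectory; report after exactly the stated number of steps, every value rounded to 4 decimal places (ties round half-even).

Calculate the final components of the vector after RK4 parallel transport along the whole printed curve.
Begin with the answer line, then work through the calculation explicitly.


Answer: V^p = -0.7982, V^q = -1.7806

gamma'(tau) = (0, -1/3 - (4/3)*tau); f(tau, V)^k = -Gamma^k_ij(gamma(tau)) gamma'^i(tau) V^j; h = 1/3; intermediate values shown to 6 dp
curve data and Christoffel symbols at the stage parameters:
  tau = 0.000000: gamma = (0.250000, -0.500000), gamma' = (0.000000, -0.333333); Gamma_ppp = 0.108949, Gamma_ppq = 0.000000, Gamma_pqq = -0.114300, Gamma_qpp = 0.000000, Gamma_qpq = 0.034043, Gamma_qqq = 0.000000
  tau = 0.166667: gamma = (0.250000, -0.574074), gamma' = (0.000000, -0.555556); Gamma_ppp = 0.108949, Gamma_ppq = 0.000000, Gamma_pqq = -0.114300, Gamma_qpp = 0.000000, Gamma_qpq = 0.034043, Gamma_qqq = 0.000000
  tau = 0.333333: gamma = (0.250000, -0.685185), gamma' = (0.000000, -0.777778); Gamma_ppp = 0.108949, Gamma_ppq = 0.000000, Gamma_pqq = -0.114300, Gamma_qpp = 0.000000, Gamma_qpq = 0.034043, Gamma_qqq = 0.000000
  tau = 0.500000: gamma = (0.250000, -0.833333), gamma' = (0.000000, -1.000000); Gamma_ppp = 0.108949, Gamma_ppq = 0.000000, Gamma_pqq = -0.114300, Gamma_qpp = 0.000000, Gamma_qpq = 0.034043, Gamma_qqq = 0.000000
  tau = 0.666667: gamma = (0.250000, -1.018519), gamma' = (0.000000, -1.222222); Gamma_ppp = 0.108949, Gamma_ppq = 0.000000, Gamma_pqq = -0.114300, Gamma_qpp = 0.000000, Gamma_qpq = 0.034043, Gamma_qqq = 0.000000
  tau = 0.833333: gamma = (0.250000, -1.240741), gamma' = (0.000000, -1.444444); Gamma_ppp = 0.108949, Gamma_ppq = 0.000000, Gamma_pqq = -0.114300, Gamma_qpp = 0.000000, Gamma_qpq = 0.034043, Gamma_qqq = 0.000000
  tau = 1.000000: gamma = (0.250000, -1.500000), gamma' = (0.000000, -1.666667); Gamma_ppp = 0.108949, Gamma_ppq = 0.000000, Gamma_pqq = -0.114300, Gamma_qpp = 0.000000, Gamma_qpq = 0.034043, Gamma_qqq = 0.000000
step 0: V^p = -1.0000, V^q = -1.7500
step 1: k1 = (0.066675, -0.011348), k2 = (0.111245, -0.018702), k3 = (0.111323, -0.018562), k4 = (0.156125, -0.025495); V <- V + (h/6)(k1 + 2k2 + 2k3 + k4): V^p = -0.9629, V^q = -1.7562
step 2: k1 = (0.156125, -0.025495), k2 = (0.201217, -0.031894), k3 = (0.201339, -0.031638), k4 = (0.246812, -0.037271); V <- V + (h/6)(k1 + 2k2 + 2k3 + k4): V^p = -0.8958, V^q = -1.7667
step 3: k1 = (0.246812, -0.037271), k2 = (0.292712, -0.042025), k3 = (0.292843, -0.041649), k4 = (0.339206, -0.045286); V <- V + (h/6)(k1 + 2k2 + 2k3 + k4): V^p = -0.7982, V^q = -1.7806


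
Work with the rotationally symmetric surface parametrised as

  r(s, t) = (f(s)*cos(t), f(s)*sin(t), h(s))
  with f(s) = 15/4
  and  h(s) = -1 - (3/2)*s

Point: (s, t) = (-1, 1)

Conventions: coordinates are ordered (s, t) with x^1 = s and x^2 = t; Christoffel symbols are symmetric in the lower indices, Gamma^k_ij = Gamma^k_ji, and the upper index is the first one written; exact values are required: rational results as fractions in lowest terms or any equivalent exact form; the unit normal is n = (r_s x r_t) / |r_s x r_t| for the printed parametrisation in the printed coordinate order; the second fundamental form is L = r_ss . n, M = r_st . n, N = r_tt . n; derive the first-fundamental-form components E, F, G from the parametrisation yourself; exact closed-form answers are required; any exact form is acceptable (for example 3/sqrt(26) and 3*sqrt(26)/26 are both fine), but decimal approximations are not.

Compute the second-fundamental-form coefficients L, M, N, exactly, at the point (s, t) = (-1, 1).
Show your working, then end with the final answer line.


f = 15/4, f' = 0, f'' = 0, h' = -3/2, h'' = 0
E = 9/4, F = 0, G = 225/16; answer radicand W^2 = 9/4
unnormalised second-form numerators: l = 0, m = 0, n = -45/8; L = l/sqrt(9/4), and similarly M = m/sqrt(W^2), N = n/sqrt(W^2)

Answer: L = 0, M = 0, N = -15/4


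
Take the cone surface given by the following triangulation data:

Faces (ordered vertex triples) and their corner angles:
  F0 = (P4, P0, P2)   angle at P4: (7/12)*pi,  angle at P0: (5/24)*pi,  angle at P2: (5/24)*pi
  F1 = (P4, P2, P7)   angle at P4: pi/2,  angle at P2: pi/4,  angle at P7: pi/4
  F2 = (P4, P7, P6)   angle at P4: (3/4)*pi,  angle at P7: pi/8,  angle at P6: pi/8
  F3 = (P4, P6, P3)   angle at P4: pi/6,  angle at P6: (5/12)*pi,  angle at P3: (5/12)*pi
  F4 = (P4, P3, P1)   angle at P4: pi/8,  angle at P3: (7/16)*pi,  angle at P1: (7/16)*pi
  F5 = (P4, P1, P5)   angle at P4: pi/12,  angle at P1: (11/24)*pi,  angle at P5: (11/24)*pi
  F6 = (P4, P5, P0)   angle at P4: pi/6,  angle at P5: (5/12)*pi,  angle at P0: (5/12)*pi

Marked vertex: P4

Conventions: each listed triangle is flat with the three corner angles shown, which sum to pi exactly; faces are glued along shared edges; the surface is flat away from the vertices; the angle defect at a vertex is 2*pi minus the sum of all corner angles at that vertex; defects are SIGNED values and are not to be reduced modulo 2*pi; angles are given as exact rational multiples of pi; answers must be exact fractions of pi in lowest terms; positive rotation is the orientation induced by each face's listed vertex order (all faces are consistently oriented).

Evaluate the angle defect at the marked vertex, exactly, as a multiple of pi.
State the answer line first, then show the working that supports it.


Answer: defect(P4) = (-3/8)*pi

Sum of corner angles at P4: (19/8)*pi
defect = 2*pi - (19/8)*pi


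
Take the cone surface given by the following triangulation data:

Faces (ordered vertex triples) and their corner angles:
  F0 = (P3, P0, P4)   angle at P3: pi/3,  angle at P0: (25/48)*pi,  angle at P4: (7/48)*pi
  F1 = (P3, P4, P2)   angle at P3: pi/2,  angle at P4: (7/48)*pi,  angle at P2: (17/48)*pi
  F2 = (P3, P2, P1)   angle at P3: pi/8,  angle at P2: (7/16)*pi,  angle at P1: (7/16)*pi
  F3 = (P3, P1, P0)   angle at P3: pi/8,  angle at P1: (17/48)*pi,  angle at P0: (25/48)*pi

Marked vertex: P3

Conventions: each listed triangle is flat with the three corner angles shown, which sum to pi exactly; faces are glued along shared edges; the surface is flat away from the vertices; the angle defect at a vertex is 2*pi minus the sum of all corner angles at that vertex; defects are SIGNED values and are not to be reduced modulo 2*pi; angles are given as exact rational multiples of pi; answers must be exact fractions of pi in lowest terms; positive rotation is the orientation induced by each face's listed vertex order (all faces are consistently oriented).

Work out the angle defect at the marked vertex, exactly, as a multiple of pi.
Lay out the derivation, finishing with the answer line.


Sum of corner angles at P3: (13/12)*pi
defect = 2*pi - (13/12)*pi

Answer: defect(P3) = (11/12)*pi


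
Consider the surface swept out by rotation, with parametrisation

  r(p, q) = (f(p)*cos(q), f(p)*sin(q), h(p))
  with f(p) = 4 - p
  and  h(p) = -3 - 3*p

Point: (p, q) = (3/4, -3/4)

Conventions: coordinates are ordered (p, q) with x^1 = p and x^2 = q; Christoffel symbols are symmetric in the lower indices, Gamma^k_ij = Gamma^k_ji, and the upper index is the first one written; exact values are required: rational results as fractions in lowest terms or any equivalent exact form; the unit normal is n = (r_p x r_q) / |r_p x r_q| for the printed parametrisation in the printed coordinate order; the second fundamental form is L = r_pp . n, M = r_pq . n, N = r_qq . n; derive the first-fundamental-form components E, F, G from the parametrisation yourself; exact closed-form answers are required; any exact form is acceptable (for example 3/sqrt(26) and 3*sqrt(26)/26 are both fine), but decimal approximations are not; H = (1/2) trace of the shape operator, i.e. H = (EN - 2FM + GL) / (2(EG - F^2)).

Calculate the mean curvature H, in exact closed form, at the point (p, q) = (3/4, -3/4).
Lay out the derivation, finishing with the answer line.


f = 13/4, f' = -1, f'' = 0, h' = -3, h'' = 0
E = 10, F = 0, G = 169/16; answer radicand W^2 = 10
unnormalised second-form numerators: l = 0, m = 0, n = -39/4; L = l/sqrt(10), and similarly M = m/sqrt(W^2), N = n/sqrt(W^2)
H = (E*n - 2*F*m + G*l) / (2*(EG - F^2)*sqrt(W^2)); E*n - 2*F*m + G*l = -195/2, EG - F^2 = 845/8, so H = (-6/13)/sqrt(10)

Answer: H = -3*sqrt(10)/65


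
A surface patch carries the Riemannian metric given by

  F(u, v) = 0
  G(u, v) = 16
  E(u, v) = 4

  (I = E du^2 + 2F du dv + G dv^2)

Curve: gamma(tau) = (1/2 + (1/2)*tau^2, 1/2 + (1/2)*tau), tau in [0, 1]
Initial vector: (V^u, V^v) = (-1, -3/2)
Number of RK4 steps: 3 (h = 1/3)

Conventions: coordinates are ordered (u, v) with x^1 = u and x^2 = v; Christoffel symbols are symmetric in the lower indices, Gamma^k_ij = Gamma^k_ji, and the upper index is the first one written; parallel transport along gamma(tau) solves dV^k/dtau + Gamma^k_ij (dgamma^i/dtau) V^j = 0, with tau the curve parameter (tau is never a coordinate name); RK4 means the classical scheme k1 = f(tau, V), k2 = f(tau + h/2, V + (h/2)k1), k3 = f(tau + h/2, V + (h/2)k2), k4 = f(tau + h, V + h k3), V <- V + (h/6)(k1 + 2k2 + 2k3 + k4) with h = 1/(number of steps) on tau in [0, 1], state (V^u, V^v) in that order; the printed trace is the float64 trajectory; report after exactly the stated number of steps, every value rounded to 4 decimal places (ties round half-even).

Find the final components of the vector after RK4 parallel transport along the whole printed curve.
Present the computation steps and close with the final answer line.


gamma'(tau) = (tau, 1/2); f(tau, V)^k = -Gamma^k_ij(gamma(tau)) gamma'^i(tau) V^j; h = 1/3; intermediate values shown to 6 dp
curve data and Christoffel symbols at the stage parameters:
  tau = 0.000000: gamma = (0.500000, 0.500000), gamma' = (0.000000, 0.500000); Gamma_uuu = 0.000000, Gamma_uuv = 0.000000, Gamma_uvv = 0.000000, Gamma_vuu = 0.000000, Gamma_vuv = 0.000000, Gamma_vvv = 0.000000
  tau = 0.166667: gamma = (0.513889, 0.583333), gamma' = (0.166667, 0.500000); Gamma_uuu = 0.000000, Gamma_uuv = 0.000000, Gamma_uvv = 0.000000, Gamma_vuu = 0.000000, Gamma_vuv = 0.000000, Gamma_vvv = 0.000000
  tau = 0.333333: gamma = (0.555556, 0.666667), gamma' = (0.333333, 0.500000); Gamma_uuu = 0.000000, Gamma_uuv = 0.000000, Gamma_uvv = 0.000000, Gamma_vuu = 0.000000, Gamma_vuv = 0.000000, Gamma_vvv = 0.000000
  tau = 0.500000: gamma = (0.625000, 0.750000), gamma' = (0.500000, 0.500000); Gamma_uuu = 0.000000, Gamma_uuv = 0.000000, Gamma_uvv = 0.000000, Gamma_vuu = 0.000000, Gamma_vuv = 0.000000, Gamma_vvv = 0.000000
  tau = 0.666667: gamma = (0.722222, 0.833333), gamma' = (0.666667, 0.500000); Gamma_uuu = 0.000000, Gamma_uuv = 0.000000, Gamma_uvv = 0.000000, Gamma_vuu = 0.000000, Gamma_vuv = 0.000000, Gamma_vvv = 0.000000
  tau = 0.833333: gamma = (0.847222, 0.916667), gamma' = (0.833333, 0.500000); Gamma_uuu = 0.000000, Gamma_uuv = 0.000000, Gamma_uvv = 0.000000, Gamma_vuu = 0.000000, Gamma_vuv = 0.000000, Gamma_vvv = 0.000000
  tau = 1.000000: gamma = (1.000000, 1.000000), gamma' = (1.000000, 0.500000); Gamma_uuu = 0.000000, Gamma_uuv = 0.000000, Gamma_uvv = 0.000000, Gamma_vuu = 0.000000, Gamma_vuv = 0.000000, Gamma_vvv = 0.000000
step 0: V^u = -1.0000, V^v = -1.5000
step 1: k1 = (0.000000, 0.000000), k2 = (0.000000, 0.000000), k3 = (0.000000, 0.000000), k4 = (0.000000, 0.000000); V <- V + (h/6)(k1 + 2k2 + 2k3 + k4): V^u = -1.0000, V^v = -1.5000
step 2: k1 = (0.000000, 0.000000), k2 = (0.000000, 0.000000), k3 = (0.000000, 0.000000), k4 = (0.000000, 0.000000); V <- V + (h/6)(k1 + 2k2 + 2k3 + k4): V^u = -1.0000, V^v = -1.5000
step 3: k1 = (0.000000, 0.000000), k2 = (0.000000, 0.000000), k3 = (0.000000, 0.000000), k4 = (0.000000, 0.000000); V <- V + (h/6)(k1 + 2k2 + 2k3 + k4): V^u = -1.0000, V^v = -1.5000

Answer: V^u = -1.0000, V^v = -1.5000


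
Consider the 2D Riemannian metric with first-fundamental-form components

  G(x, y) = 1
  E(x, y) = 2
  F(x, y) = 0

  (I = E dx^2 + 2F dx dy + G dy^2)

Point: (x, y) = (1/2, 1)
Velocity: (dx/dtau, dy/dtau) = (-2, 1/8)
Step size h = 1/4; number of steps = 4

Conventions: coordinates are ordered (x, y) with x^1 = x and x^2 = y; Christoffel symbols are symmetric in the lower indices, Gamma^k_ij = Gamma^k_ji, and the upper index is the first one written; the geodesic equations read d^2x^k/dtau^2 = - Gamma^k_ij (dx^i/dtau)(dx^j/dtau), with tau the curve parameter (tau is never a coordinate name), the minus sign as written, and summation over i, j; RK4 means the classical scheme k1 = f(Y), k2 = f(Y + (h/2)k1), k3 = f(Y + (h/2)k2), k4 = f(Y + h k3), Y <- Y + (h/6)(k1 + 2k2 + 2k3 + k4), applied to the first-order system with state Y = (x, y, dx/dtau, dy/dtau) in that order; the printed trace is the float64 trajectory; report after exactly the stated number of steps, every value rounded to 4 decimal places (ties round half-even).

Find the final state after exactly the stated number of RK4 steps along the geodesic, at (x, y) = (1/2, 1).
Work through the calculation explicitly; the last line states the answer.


f(Y) = (dx/dtau, dy/dtau, -Gamma^x_ij Y'^i Y'^j, -Gamma^y_ij Y'^i Y'^j) with the Gammas evaluated at the stage position; h = 0.250000; intermediate values shown to 6 dp
step 0: x = 0.5000, y = 1.0000, dx/dtau = -2.0000, dy/dtau = 0.1250
step 1:
  k1: at (x, y) = (0.500000, 1.000000), (dx/dtau, dy/dtau) = (-2.000000, 0.125000); Gamma_xxx = 0.000000, Gamma_xxy = 0.000000, Gamma_xyy = 0.000000, Gamma_yxx = 0.000000, Gamma_yxy = 0.000000, Gamma_yyy = 0.000000; k1 = (-2.000000, 0.125000, 0.000000, 0.000000)
  k2: at (x, y) = (0.250000, 1.015625), (dx/dtau, dy/dtau) = (-2.000000, 0.125000); Gamma_xxx = 0.000000, Gamma_xxy = 0.000000, Gamma_xyy = 0.000000, Gamma_yxx = 0.000000, Gamma_yxy = 0.000000, Gamma_yyy = 0.000000; k2 = (-2.000000, 0.125000, 0.000000, 0.000000)
  k3: at (x, y) = (0.250000, 1.015625), (dx/dtau, dy/dtau) = (-2.000000, 0.125000); Gamma_xxx = 0.000000, Gamma_xxy = 0.000000, Gamma_xyy = 0.000000, Gamma_yxx = 0.000000, Gamma_yxy = 0.000000, Gamma_yyy = 0.000000; k3 = (-2.000000, 0.125000, 0.000000, 0.000000)
  k4: at (x, y) = (0.000000, 1.031250), (dx/dtau, dy/dtau) = (-2.000000, 0.125000); Gamma_xxx = 0.000000, Gamma_xxy = 0.000000, Gamma_xyy = 0.000000, Gamma_yxx = 0.000000, Gamma_yxy = 0.000000, Gamma_yyy = 0.000000; k4 = (-2.000000, 0.125000, 0.000000, 0.000000)
  Y <- Y + (h/6)(k1 + 2k2 + 2k3 + k4): x = 0.0000, y = 1.0312, dx/dtau = -2.0000, dy/dtau = 0.1250
step 2:
  k1: at (x, y) = (0.000000, 1.031250), (dx/dtau, dy/dtau) = (-2.000000, 0.125000); Gamma_xxx = 0.000000, Gamma_xxy = 0.000000, Gamma_xyy = 0.000000, Gamma_yxx = 0.000000, Gamma_yxy = 0.000000, Gamma_yyy = 0.000000; k1 = (-2.000000, 0.125000, 0.000000, 0.000000)
  k2: at (x, y) = (-0.250000, 1.046875), (dx/dtau, dy/dtau) = (-2.000000, 0.125000); Gamma_xxx = 0.000000, Gamma_xxy = 0.000000, Gamma_xyy = 0.000000, Gamma_yxx = 0.000000, Gamma_yxy = 0.000000, Gamma_yyy = 0.000000; k2 = (-2.000000, 0.125000, 0.000000, 0.000000)
  k3: at (x, y) = (-0.250000, 1.046875), (dx/dtau, dy/dtau) = (-2.000000, 0.125000); Gamma_xxx = 0.000000, Gamma_xxy = 0.000000, Gamma_xyy = 0.000000, Gamma_yxx = 0.000000, Gamma_yxy = 0.000000, Gamma_yyy = 0.000000; k3 = (-2.000000, 0.125000, 0.000000, 0.000000)
  k4: at (x, y) = (-0.500000, 1.062500), (dx/dtau, dy/dtau) = (-2.000000, 0.125000); Gamma_xxx = 0.000000, Gamma_xxy = 0.000000, Gamma_xyy = 0.000000, Gamma_yxx = 0.000000, Gamma_yxy = 0.000000, Gamma_yyy = 0.000000; k4 = (-2.000000, 0.125000, 0.000000, 0.000000)
  Y <- Y + (h/6)(k1 + 2k2 + 2k3 + k4): x = -0.5000, y = 1.0625, dx/dtau = -2.0000, dy/dtau = 0.1250
step 3:
  k1: at (x, y) = (-0.500000, 1.062500), (dx/dtau, dy/dtau) = (-2.000000, 0.125000); Gamma_xxx = 0.000000, Gamma_xxy = 0.000000, Gamma_xyy = 0.000000, Gamma_yxx = 0.000000, Gamma_yxy = 0.000000, Gamma_yyy = 0.000000; k1 = (-2.000000, 0.125000, 0.000000, 0.000000)
  k2: at (x, y) = (-0.750000, 1.078125), (dx/dtau, dy/dtau) = (-2.000000, 0.125000); Gamma_xxx = 0.000000, Gamma_xxy = 0.000000, Gamma_xyy = 0.000000, Gamma_yxx = 0.000000, Gamma_yxy = 0.000000, Gamma_yyy = 0.000000; k2 = (-2.000000, 0.125000, 0.000000, 0.000000)
  k3: at (x, y) = (-0.750000, 1.078125), (dx/dtau, dy/dtau) = (-2.000000, 0.125000); Gamma_xxx = 0.000000, Gamma_xxy = 0.000000, Gamma_xyy = 0.000000, Gamma_yxx = 0.000000, Gamma_yxy = 0.000000, Gamma_yyy = 0.000000; k3 = (-2.000000, 0.125000, 0.000000, 0.000000)
  k4: at (x, y) = (-1.000000, 1.093750), (dx/dtau, dy/dtau) = (-2.000000, 0.125000); Gamma_xxx = 0.000000, Gamma_xxy = 0.000000, Gamma_xyy = 0.000000, Gamma_yxx = 0.000000, Gamma_yxy = 0.000000, Gamma_yyy = 0.000000; k4 = (-2.000000, 0.125000, 0.000000, 0.000000)
  Y <- Y + (h/6)(k1 + 2k2 + 2k3 + k4): x = -1.0000, y = 1.0938, dx/dtau = -2.0000, dy/dtau = 0.1250
step 4:
  k1: at (x, y) = (-1.000000, 1.093750), (dx/dtau, dy/dtau) = (-2.000000, 0.125000); Gamma_xxx = 0.000000, Gamma_xxy = 0.000000, Gamma_xyy = 0.000000, Gamma_yxx = 0.000000, Gamma_yxy = 0.000000, Gamma_yyy = 0.000000; k1 = (-2.000000, 0.125000, 0.000000, 0.000000)
  k2: at (x, y) = (-1.250000, 1.109375), (dx/dtau, dy/dtau) = (-2.000000, 0.125000); Gamma_xxx = 0.000000, Gamma_xxy = 0.000000, Gamma_xyy = 0.000000, Gamma_yxx = 0.000000, Gamma_yxy = 0.000000, Gamma_yyy = 0.000000; k2 = (-2.000000, 0.125000, 0.000000, 0.000000)
  k3: at (x, y) = (-1.250000, 1.109375), (dx/dtau, dy/dtau) = (-2.000000, 0.125000); Gamma_xxx = 0.000000, Gamma_xxy = 0.000000, Gamma_xyy = 0.000000, Gamma_yxx = 0.000000, Gamma_yxy = 0.000000, Gamma_yyy = 0.000000; k3 = (-2.000000, 0.125000, 0.000000, 0.000000)
  k4: at (x, y) = (-1.500000, 1.125000), (dx/dtau, dy/dtau) = (-2.000000, 0.125000); Gamma_xxx = 0.000000, Gamma_xxy = 0.000000, Gamma_xyy = 0.000000, Gamma_yxx = 0.000000, Gamma_yxy = 0.000000, Gamma_yyy = 0.000000; k4 = (-2.000000, 0.125000, 0.000000, 0.000000)
  Y <- Y + (h/6)(k1 + 2k2 + 2k3 + k4): x = -1.5000, y = 1.1250, dx/dtau = -2.0000, dy/dtau = 0.1250

Answer: x = -1.5000, y = 1.1250, dx/dtau = -2.0000, dy/dtau = 0.1250


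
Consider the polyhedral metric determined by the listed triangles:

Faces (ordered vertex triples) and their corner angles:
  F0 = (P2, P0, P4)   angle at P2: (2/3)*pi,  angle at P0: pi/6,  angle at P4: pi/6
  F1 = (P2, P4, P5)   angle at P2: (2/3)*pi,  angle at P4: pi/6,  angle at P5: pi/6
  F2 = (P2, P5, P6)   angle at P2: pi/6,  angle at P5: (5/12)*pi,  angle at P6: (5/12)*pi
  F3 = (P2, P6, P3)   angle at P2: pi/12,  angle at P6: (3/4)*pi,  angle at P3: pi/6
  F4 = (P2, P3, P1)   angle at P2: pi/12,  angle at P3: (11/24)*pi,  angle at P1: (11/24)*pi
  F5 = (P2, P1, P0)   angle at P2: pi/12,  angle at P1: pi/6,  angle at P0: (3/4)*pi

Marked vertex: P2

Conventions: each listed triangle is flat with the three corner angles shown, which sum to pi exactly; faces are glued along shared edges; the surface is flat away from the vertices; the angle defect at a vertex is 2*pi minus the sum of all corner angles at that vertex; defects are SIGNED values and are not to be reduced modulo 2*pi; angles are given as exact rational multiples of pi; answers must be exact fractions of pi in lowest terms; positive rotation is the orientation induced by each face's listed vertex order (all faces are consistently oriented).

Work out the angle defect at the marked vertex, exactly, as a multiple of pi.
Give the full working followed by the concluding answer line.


Sum of corner angles at P2: (7/4)*pi
defect = 2*pi - (7/4)*pi

Answer: defect(P2) = pi/4


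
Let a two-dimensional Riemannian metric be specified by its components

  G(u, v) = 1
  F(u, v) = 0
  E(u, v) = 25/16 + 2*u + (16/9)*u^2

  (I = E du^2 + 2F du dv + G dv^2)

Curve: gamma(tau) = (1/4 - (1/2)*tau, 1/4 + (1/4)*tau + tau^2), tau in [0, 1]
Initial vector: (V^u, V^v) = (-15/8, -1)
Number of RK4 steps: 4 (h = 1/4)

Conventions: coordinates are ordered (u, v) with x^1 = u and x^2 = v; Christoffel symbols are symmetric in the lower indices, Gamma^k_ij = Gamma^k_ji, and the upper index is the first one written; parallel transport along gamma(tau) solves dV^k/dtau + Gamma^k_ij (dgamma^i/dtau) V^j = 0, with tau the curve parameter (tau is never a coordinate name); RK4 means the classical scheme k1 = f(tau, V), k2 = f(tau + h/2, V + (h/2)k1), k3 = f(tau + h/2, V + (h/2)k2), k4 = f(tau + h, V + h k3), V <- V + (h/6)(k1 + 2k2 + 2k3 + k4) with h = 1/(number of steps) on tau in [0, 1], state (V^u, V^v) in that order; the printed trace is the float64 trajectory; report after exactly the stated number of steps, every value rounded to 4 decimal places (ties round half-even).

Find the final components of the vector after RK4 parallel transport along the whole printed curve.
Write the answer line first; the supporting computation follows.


Answer: V^u = -2.5517, V^v = -1.0000

gamma'(tau) = (-1/2, 1/4 + 2*tau); f(tau, V)^k = -Gamma^k_ij(gamma(tau)) gamma'^i(tau) V^j; h = 1/4; intermediate values shown to 6 dp
curve data and Christoffel symbols at the stage parameters:
  tau = 0.000000: gamma = (0.250000, 0.250000), gamma' = (-0.500000, 0.250000); Gamma_uuu = 0.664537, Gamma_uuv = 0.000000, Gamma_uvv = 0.000000, Gamma_vuu = 0.000000, Gamma_vuv = 0.000000, Gamma_vvv = 0.000000
  tau = 0.125000: gamma = (0.187500, 0.296875), gamma' = (-0.500000, 0.500000); Gamma_uuu = 0.666667, Gamma_uuv = 0.000000, Gamma_uvv = 0.000000, Gamma_vuu = 0.000000, Gamma_vuv = 0.000000, Gamma_vvv = 0.000000
  tau = 0.250000: gamma = (0.125000, 0.375000), gamma' = (-0.500000, 0.750000); Gamma_uuu = 0.664151, Gamma_uuv = 0.000000, Gamma_uvv = 0.000000, Gamma_vuu = 0.000000, Gamma_vuv = 0.000000, Gamma_vvv = 0.000000
  tau = 0.375000: gamma = (0.062500, 0.484375), gamma' = (-0.500000, 1.000000); Gamma_uuu = 0.655738, Gamma_uuv = 0.000000, Gamma_uvv = 0.000000, Gamma_vuu = 0.000000, Gamma_vuv = 0.000000, Gamma_vvv = 0.000000
  tau = 0.500000: gamma = (0.000000, 0.625000), gamma' = (-0.500000, 1.250000); Gamma_uuu = 0.640000, Gamma_uuv = 0.000000, Gamma_uvv = 0.000000, Gamma_vuu = 0.000000, Gamma_vuv = 0.000000, Gamma_vvv = 0.000000
  tau = 0.625000: gamma = (-0.062500, 0.796875), gamma' = (-0.500000, 1.500000); Gamma_uuu = 0.615385, Gamma_uuv = 0.000000, Gamma_uvv = 0.000000, Gamma_vuu = 0.000000, Gamma_vuv = 0.000000, Gamma_vvv = 0.000000
  tau = 0.750000: gamma = (-0.125000, 1.000000), gamma' = (-0.500000, 1.750000); Gamma_uuu = 0.580311, Gamma_uuv = 0.000000, Gamma_uvv = 0.000000, Gamma_vuu = 0.000000, Gamma_vuv = 0.000000, Gamma_vvv = 0.000000
  tau = 0.875000: gamma = (-0.187500, 1.234375), gamma' = (-0.500000, 2.000000); Gamma_uuu = 0.533333, Gamma_uuv = 0.000000, Gamma_uvv = 0.000000, Gamma_vuu = 0.000000, Gamma_vuv = 0.000000, Gamma_vvv = 0.000000
  tau = 1.000000: gamma = (-0.250000, 1.500000), gamma' = (-0.500000, 2.250000); Gamma_uuu = 0.473373, Gamma_uuv = 0.000000, Gamma_uvv = 0.000000, Gamma_vuu = 0.000000, Gamma_vuv = 0.000000, Gamma_vvv = 0.000000
step 0: V^u = -1.8750, V^v = -1.0000
step 1: k1 = (-0.623003, 0.000000), k2 = (-0.650958, 0.000000), k3 = (-0.652123, 0.000000), k4 = (-0.676780, 0.000000); V <- V + (h/6)(k1 + 2k2 + 2k3 + k4): V^u = -2.0377, V^v = -1.0000
step 2: k1 = (-0.676686, 0.000000), k2 = (-0.695847, 0.000000), k3 = (-0.696632, 0.000000), k4 = (-0.707810, 0.000000); V <- V + (h/6)(k1 + 2k2 + 2k3 + k4): V^u = -2.2115, V^v = -1.0000
step 3: k1 = (-0.707672, 0.000000), k2 = (-0.707672, 0.000000), k3 = (-0.707672, 0.000000), k4 = (-0.693005, 0.000000); V <- V + (h/6)(k1 + 2k2 + 2k3 + k4): V^u = -2.3878, V^v = -1.0000
step 4: k1 = (-0.692828, 0.000000), k2 = (-0.659836, 0.000000), k3 = (-0.658736, 0.000000), k4 = (-0.604134, 0.000000); V <- V + (h/6)(k1 + 2k2 + 2k3 + k4): V^u = -2.5517, V^v = -1.0000


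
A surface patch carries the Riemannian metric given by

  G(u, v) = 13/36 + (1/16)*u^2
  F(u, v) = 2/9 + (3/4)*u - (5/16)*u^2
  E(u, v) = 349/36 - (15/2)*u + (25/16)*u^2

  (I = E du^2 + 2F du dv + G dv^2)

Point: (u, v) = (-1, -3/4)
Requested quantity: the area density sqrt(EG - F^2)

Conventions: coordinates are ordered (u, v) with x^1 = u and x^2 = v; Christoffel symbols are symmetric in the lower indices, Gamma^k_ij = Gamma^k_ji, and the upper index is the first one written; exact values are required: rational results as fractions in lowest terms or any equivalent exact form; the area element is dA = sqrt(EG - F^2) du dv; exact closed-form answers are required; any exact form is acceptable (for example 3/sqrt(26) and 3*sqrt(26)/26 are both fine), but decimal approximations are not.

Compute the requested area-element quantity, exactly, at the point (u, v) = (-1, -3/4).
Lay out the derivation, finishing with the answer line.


E = 2701/144, F = -121/144, G = 61/144; EG - F^2 = 695/96

Answer: sqrt(EG - F^2) = sqrt(4170)/24


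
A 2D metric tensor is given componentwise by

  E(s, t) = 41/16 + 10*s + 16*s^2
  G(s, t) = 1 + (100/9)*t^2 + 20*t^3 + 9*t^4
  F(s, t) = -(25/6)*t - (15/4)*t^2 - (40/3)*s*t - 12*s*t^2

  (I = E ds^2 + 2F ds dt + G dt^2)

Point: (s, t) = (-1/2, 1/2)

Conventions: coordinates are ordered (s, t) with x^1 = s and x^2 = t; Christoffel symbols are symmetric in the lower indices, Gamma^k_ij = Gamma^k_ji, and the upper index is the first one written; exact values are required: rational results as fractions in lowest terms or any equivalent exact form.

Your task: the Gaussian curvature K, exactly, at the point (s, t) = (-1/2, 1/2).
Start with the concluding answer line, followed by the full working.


Answer: K = -131328/284089

E = 25/16, F = 29/16, G = 985/144, EG - F^2 = 533/72 at the point
E_s = -6, E_t = 0, F_s = -29/3, F_t = 19/4, G_s = 0, G_t = 551/18
E_tt = 0, F_st = -76/3, G_ss = 0
Apply the Brioschi formula K = (det M1 - det M2)/(EG - F^2)^2 over the derivative matrices of E, F, G.
M1 = [[-E_tt/2 + F_st - G_ss/2, E_s/2, F_s - E_t/2], [F_t - G_s/2, E, F], [G_t/2, F, G]] = [[-76/3, -3, -29/3], [19/4, 25/16, 29/16], [551/36, 29/16, 985/144]]; det M1 = -76/3
M2 = [[0, E_t/2, G_s/2], [E_t/2, E, F], [G_s/2, F, G]] = [[0, 0, 0], [0, 25/16, 29/16], [0, 29/16, 985/144]]; det M2 = 0
det M1 - det M2 = -76/3; K = -76/3 / (533/72)^2 = -131328/284089


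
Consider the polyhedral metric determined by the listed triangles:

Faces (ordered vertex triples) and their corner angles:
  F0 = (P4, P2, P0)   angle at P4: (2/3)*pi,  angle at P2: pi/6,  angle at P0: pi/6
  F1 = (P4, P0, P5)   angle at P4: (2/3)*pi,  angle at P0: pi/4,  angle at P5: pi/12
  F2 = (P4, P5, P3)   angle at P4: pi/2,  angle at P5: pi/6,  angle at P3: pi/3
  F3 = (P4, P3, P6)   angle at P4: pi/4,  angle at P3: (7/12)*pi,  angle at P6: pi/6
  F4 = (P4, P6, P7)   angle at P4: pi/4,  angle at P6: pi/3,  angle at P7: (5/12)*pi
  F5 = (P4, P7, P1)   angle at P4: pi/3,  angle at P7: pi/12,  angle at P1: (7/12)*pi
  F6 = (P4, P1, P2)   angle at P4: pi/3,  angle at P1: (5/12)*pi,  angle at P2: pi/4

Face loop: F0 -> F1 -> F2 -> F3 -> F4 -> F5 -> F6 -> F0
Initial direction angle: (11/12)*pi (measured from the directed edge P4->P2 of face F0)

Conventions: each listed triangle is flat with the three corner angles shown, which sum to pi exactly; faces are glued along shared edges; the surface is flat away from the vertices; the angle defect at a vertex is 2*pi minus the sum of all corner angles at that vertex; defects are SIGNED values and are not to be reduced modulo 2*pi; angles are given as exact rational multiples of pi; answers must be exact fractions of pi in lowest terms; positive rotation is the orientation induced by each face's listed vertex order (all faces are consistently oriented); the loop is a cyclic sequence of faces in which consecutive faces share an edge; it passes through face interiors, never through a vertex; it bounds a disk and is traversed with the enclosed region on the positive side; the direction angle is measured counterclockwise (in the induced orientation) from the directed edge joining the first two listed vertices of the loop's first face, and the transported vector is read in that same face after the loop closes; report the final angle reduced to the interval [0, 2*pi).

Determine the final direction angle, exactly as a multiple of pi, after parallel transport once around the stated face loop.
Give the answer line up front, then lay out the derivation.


Answer: final direction angle = (23/12)*pi

enclosed vertex P4: corner angles sum to 3*pi, defect = 2*pi - 3*pi = -pi
the rotation equals the total enclosed defect, so the final angle is initial + defects (mod 2*pi)
final angle = (11/12)*pi - pi = (23/12)*pi (mod 2*pi)
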